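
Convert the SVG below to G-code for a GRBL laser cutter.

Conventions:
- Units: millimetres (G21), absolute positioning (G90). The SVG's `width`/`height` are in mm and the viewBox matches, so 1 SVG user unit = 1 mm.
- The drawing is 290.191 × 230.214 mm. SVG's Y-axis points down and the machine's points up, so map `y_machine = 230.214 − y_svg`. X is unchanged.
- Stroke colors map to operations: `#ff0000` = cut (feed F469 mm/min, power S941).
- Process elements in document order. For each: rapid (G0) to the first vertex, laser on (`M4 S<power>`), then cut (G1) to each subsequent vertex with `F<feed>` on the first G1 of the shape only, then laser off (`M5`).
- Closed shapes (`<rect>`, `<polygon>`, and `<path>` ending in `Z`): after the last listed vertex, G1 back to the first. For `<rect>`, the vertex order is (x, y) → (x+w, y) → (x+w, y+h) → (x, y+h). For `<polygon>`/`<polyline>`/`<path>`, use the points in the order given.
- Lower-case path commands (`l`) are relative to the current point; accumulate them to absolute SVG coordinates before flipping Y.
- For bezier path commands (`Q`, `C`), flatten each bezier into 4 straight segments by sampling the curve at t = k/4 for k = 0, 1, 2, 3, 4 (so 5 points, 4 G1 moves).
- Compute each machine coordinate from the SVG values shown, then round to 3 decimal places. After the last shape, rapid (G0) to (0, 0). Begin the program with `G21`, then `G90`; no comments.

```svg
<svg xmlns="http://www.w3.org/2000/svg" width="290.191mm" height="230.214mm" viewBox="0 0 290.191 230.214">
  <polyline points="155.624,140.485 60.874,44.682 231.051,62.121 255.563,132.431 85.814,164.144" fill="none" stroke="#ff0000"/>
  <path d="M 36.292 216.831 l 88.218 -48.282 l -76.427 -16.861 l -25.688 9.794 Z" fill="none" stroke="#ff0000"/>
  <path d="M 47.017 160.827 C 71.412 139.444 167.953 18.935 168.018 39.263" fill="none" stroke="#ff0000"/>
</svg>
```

G21
G90
G0 X155.624 Y89.729
M4 S941
G1 X60.874 Y185.532 F469
G1 X231.051 Y168.093
G1 X255.563 Y97.783
G1 X85.814 Y66.070
M5
G0 X36.292 Y13.383
M4 S941
G1 X124.510 Y61.665 F469
G1 X48.083 Y78.526
G1 X22.395 Y68.732
G1 X36.292 Y13.383
M5
G0 X47.017 Y69.387
M4 S941
G1 X76.206 Y100.261 F469
G1 X116.641 Y145.811
G1 X152.515 Y183.539
G1 X168.018 Y190.951
M5
G0 X0.000 Y0.000

viewBox `0 0 290.191 230.214` with mm width/height → 1 unit = 1 mm. Flip: y_m = 230.214 − y_svg.

**Shape 1** — `<polyline>` open polyline, stroke `#ff0000` → cut (S941, F469). Machine vertices: (155.624,89.729) → (60.874,185.532) → (231.051,168.093) → (255.563,97.783) → (85.814,66.070). Open path.

**Shape 2** — `<path>` closed polygon, stroke `#ff0000` → cut (S941, F469). Machine vertices: (36.292,13.383) → (124.510,61.665) → (48.083,78.526) → (22.395,68.732) → (36.292,13.383). Closed: final G1 returns to the first vertex.

**Shape 3** — `<path>` cubic bezier, stroke `#ff0000` → cut (S941, F469). Control points (SVG): P0=(47.017,160.827), P1=(71.412,139.444), P2=(167.953,18.935), P3=(168.018,39.263); sampled at t=k/4. Machine vertices: (47.017,69.387) → (76.206,100.261) → (116.641,145.811) → (152.515,183.539) → (168.018,190.951). Open path.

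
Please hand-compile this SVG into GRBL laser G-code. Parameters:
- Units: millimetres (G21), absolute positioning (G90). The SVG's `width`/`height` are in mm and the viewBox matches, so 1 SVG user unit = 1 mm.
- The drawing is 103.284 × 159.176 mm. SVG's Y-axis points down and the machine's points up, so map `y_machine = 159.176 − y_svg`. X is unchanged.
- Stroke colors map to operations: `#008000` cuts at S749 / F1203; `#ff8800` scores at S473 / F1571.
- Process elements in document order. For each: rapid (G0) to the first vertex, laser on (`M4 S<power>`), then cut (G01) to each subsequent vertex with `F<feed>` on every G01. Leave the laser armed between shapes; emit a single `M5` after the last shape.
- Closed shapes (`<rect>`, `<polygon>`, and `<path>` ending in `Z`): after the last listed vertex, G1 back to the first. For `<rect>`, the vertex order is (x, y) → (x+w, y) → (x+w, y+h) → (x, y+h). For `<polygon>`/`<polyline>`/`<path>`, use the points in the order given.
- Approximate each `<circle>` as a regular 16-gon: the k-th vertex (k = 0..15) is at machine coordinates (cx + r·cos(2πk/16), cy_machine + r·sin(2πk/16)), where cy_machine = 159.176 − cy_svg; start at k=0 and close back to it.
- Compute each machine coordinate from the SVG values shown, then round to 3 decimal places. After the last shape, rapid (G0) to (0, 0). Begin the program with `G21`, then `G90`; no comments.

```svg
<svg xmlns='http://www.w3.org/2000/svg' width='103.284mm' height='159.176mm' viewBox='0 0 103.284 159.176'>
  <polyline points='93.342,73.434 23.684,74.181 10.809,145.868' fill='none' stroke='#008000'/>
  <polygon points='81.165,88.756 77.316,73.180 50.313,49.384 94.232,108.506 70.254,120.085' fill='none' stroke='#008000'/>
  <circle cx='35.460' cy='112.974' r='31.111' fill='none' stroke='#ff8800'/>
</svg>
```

G21
G90
G0 X93.342 Y85.742
M4 S749
G01 X23.684 Y84.995 F1203
G01 X10.809 Y13.308 F1203
G0 X81.165 Y70.420
M4 S749
G01 X77.316 Y85.996 F1203
G01 X50.313 Y109.792 F1203
G01 X94.232 Y50.670 F1203
G01 X70.254 Y39.091 F1203
G01 X81.165 Y70.420 F1203
G0 X66.571 Y46.202
M4 S473
G01 X64.203 Y58.108 F1571
G01 X57.459 Y68.201 F1571
G01 X47.366 Y74.945 F1571
G01 X35.460 Y77.313 F1571
G01 X23.554 Y74.945 F1571
G01 X13.461 Y68.201 F1571
G01 X6.717 Y58.108 F1571
G01 X4.349 Y46.202 F1571
G01 X6.717 Y34.296 F1571
G01 X13.461 Y24.203 F1571
G01 X23.554 Y17.459 F1571
G01 X35.460 Y15.091 F1571
G01 X47.366 Y17.459 F1571
G01 X57.459 Y24.203 F1571
G01 X64.203 Y34.296 F1571
G01 X66.571 Y46.202 F1571
M5
G0 X0.000 Y0.000

viewBox `0 0 103.284 159.176` with mm width/height → 1 unit = 1 mm. Flip: y_m = 159.176 − y_svg.

**Shape 1** — `<polyline>` open polyline, stroke `#008000` → cut (S749, F1203). Machine vertices: (93.342,85.742) → (23.684,84.995) → (10.809,13.308). Open path.

**Shape 2** — `<polygon>` closed polygon, stroke `#008000` → cut (S749, F1203). Machine vertices: (81.165,70.420) → (77.316,85.996) → (50.313,109.792) → (94.232,50.670) → (70.254,39.091) → (81.165,70.420). Closed: final G1 returns to the first vertex.

**Shape 3** — `<circle>` circle, stroke `#ff8800` → score (S473, F1571). Machine vertices: (66.571,46.202) → (64.203,58.108) → (57.459,68.201) → (47.366,74.945) → (35.460,77.313) → (23.554,74.945) → (13.461,68.201) → (6.717,58.108) → (4.349,46.202) → (6.717,34.296) → (13.461,24.203) → (23.554,17.459) → (35.460,15.091) → (47.366,17.459) → (57.459,24.203) → (64.203,34.296) → (66.571,46.202). Closed: final G1 returns to the first vertex.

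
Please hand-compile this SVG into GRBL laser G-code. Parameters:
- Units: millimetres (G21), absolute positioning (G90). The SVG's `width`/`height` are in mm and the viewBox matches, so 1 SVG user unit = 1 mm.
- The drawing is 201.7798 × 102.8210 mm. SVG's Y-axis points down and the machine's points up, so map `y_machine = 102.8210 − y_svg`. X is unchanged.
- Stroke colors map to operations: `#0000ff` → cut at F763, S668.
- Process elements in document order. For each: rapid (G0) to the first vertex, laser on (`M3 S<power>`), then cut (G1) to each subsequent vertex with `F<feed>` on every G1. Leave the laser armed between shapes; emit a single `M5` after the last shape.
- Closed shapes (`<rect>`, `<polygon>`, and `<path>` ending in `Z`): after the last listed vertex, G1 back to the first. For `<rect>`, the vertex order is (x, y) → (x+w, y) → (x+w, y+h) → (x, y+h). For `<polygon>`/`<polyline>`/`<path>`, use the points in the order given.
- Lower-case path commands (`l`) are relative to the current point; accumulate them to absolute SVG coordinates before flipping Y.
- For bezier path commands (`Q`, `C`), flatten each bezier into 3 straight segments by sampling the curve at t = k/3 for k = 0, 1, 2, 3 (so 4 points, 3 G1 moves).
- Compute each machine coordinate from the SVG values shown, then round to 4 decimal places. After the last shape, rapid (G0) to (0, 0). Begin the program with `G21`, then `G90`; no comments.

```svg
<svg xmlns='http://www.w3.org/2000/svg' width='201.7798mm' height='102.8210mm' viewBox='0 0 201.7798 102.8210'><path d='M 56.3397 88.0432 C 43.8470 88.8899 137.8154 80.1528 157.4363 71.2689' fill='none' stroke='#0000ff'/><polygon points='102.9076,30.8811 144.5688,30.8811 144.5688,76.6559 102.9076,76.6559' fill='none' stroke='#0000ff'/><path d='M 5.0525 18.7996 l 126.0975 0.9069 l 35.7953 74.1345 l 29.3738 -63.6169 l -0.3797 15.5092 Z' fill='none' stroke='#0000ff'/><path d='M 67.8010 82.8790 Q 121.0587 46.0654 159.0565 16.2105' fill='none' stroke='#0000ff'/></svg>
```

1 u = 1 mm; y_m = 102.8210 − y.

[1] `<path>` cubic bezier, #0000ff→cut S668 F763: (56.3397,14.7778) → (72.6374,16.7762) → (119.7295,23.0667) → (157.4363,31.5521)

[2] `<polygon>` rectangle, #0000ff→cut S668 F763: (102.9076,71.9399) → (144.5688,71.9399) → (144.5688,26.1651) → (102.9076,26.1651) → (102.9076,71.9399) (closed)

[3] `<path>` closed polygon, #0000ff→cut S668 F763: (5.0525,84.0214) → (131.1500,83.1145) → (166.9453,8.9800) → (196.3191,72.5969) → (195.9394,57.0877) → (5.0525,84.0214) (closed)

[4] `<path>` quadratic bezier, #0000ff→cut S668 F763: (67.8010,19.9420) → (101.6106,43.7112) → (132.0291,65.9340) → (159.0565,86.6105)

G21
G90
G0 X56.3397 Y14.7778
M3 S668
G1 X72.6374 Y16.7762 F763
G1 X119.7295 Y23.0667 F763
G1 X157.4363 Y31.5521 F763
G0 X102.9076 Y71.9399
M3 S668
G1 X144.5688 Y71.9399 F763
G1 X144.5688 Y26.1651 F763
G1 X102.9076 Y26.1651 F763
G1 X102.9076 Y71.9399 F763
G0 X5.0525 Y84.0214
M3 S668
G1 X131.1500 Y83.1145 F763
G1 X166.9453 Y8.9800 F763
G1 X196.3191 Y72.5969 F763
G1 X195.9394 Y57.0877 F763
G1 X5.0525 Y84.0214 F763
G0 X67.8010 Y19.9420
M3 S668
G1 X101.6106 Y43.7112 F763
G1 X132.0291 Y65.9340 F763
G1 X159.0565 Y86.6105 F763
M5
G0 X0.0000 Y0.0000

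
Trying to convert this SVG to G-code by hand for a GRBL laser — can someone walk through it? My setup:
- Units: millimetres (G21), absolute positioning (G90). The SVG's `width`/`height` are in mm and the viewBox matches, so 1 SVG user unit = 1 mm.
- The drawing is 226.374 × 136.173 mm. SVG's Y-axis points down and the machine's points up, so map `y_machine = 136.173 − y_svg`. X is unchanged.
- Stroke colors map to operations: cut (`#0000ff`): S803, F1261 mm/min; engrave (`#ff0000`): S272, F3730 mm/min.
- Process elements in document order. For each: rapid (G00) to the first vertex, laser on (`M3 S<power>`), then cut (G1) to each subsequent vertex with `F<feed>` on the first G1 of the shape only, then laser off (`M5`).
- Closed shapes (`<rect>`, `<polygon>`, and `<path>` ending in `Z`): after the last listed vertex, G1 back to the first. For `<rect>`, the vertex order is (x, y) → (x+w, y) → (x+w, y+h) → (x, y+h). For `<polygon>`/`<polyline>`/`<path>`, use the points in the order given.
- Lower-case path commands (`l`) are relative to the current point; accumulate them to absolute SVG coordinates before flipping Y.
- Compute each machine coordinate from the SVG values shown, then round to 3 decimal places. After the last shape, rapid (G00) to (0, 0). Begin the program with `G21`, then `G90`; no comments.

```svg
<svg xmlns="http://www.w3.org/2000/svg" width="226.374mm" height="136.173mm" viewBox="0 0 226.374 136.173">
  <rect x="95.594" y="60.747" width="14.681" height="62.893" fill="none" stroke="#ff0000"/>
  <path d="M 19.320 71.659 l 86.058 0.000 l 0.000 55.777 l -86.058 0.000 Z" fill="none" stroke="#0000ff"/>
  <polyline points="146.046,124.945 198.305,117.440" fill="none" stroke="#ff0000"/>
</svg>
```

G21
G90
G00 X95.594 Y75.426
M3 S272
G1 X110.275 Y75.426 F3730
G1 X110.275 Y12.533
G1 X95.594 Y12.533
G1 X95.594 Y75.426
M5
G00 X19.320 Y64.514
M3 S803
G1 X105.378 Y64.514 F1261
G1 X105.378 Y8.737
G1 X19.320 Y8.737
G1 X19.320 Y64.514
M5
G00 X146.046 Y11.228
M3 S272
G1 X198.305 Y18.733 F3730
M5
G00 X0.000 Y0.000

viewBox `0 0 226.374 136.173` with mm width/height → 1 unit = 1 mm. Flip: y_m = 136.173 − y_svg.

**Shape 1** — `<rect>` rectangle, stroke `#ff0000` → engrave (S272, F3730). Machine vertices: (95.594,75.426) → (110.275,75.426) → (110.275,12.533) → (95.594,12.533) → (95.594,75.426). Closed: final G1 returns to the first vertex.

**Shape 2** — `<path>` rectangle, stroke `#0000ff` → cut (S803, F1261). Machine vertices: (19.320,64.514) → (105.378,64.514) → (105.378,8.737) → (19.320,8.737) → (19.320,64.514). Closed: final G1 returns to the first vertex.

**Shape 3** — `<polyline>` line segment, stroke `#ff0000` → engrave (S272, F3730). Machine vertices: (146.046,11.228) → (198.305,18.733). Open path.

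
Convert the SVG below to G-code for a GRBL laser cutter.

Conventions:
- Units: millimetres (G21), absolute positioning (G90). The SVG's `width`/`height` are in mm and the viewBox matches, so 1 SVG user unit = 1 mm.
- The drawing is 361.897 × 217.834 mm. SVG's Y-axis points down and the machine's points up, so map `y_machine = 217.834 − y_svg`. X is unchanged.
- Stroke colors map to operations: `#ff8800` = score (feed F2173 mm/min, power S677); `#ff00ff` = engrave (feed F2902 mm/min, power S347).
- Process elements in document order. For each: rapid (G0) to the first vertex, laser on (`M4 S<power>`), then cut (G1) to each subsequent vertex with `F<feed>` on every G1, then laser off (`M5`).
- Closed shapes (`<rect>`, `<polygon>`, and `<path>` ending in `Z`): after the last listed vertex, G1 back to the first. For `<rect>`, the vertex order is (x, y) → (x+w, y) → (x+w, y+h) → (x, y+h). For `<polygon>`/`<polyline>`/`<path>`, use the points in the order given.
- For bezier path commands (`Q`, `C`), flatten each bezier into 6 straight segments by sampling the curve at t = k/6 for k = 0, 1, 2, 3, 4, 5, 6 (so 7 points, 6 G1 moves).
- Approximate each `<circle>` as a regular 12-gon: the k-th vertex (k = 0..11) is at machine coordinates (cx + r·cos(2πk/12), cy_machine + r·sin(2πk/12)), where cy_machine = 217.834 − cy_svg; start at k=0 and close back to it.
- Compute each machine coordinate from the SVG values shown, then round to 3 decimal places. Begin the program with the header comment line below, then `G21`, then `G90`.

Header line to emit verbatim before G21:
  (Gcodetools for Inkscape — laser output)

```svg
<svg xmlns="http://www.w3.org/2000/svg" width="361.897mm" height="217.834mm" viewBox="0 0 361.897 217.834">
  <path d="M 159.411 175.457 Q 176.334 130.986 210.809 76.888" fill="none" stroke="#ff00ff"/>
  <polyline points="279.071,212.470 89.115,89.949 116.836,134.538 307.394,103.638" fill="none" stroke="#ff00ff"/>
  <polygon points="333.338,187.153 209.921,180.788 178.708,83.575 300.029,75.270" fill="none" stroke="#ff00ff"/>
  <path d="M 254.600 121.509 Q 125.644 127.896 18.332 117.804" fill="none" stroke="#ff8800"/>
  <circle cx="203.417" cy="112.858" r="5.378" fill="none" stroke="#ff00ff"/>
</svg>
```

(Gcodetools for Inkscape — laser output)
G21
G90
G0 X159.411 Y42.377
M4 S347
G1 X165.540 Y57.468 F2902
G1 X172.643 Y73.094 F2902
G1 X180.722 Y89.255 F2902
G1 X189.776 Y105.950 F2902
G1 X199.805 Y123.181 F2902
G1 X210.809 Y140.946 F2902
M5
G0 X279.071 Y5.364
M4 S347
G1 X89.115 Y127.885 F2902
G1 X116.836 Y83.296 F2902
G1 X307.394 Y114.196 F2902
M5
G0 X333.338 Y30.681
M4 S347
G1 X209.921 Y37.046 F2902
G1 X178.708 Y134.259 F2902
G1 X300.029 Y142.564 F2902
G1 X333.338 Y30.681 F2902
M5
G0 X254.600 Y96.325
M4 S677
G1 X212.216 Y94.654 F2173
G1 X171.034 Y93.898 F2173
G1 X131.055 Y94.058 F2173
G1 X92.278 Y95.133 F2173
G1 X54.704 Y97.124 F2173
G1 X18.332 Y100.030 F2173
M5
G0 X208.795 Y104.976
M4 S347
G1 X208.074 Y107.665 F2902
G1 X206.106 Y109.633 F2902
G1 X203.417 Y110.354 F2902
G1 X200.728 Y109.633 F2902
G1 X198.760 Y107.665 F2902
G1 X198.039 Y104.976 F2902
G1 X198.760 Y102.287 F2902
G1 X200.728 Y100.319 F2902
G1 X203.417 Y99.598 F2902
G1 X206.106 Y100.319 F2902
G1 X208.074 Y102.287 F2902
G1 X208.795 Y104.976 F2902
M5

1 u = 1 mm; y_m = 217.834 − y.

[1] `<path>` quadratic bezier, #ff00ff→engrave S347 F2902: (159.411,42.377) → (165.540,57.468) → (172.643,73.094) → (180.722,89.255) → (189.776,105.950) → (199.805,123.181) → (210.809,140.946)

[2] `<polyline>` open polyline, #ff00ff→engrave S347 F2902: (279.071,5.364) → (89.115,127.885) → (116.836,83.296) → (307.394,114.196)

[3] `<polygon>` closed polygon, #ff00ff→engrave S347 F2902: (333.338,30.681) → (209.921,37.046) → (178.708,134.259) → (300.029,142.564) → (333.338,30.681) (closed)

[4] `<path>` quadratic bezier, #ff8800→score S677 F2173: (254.600,96.325) → (212.216,94.654) → (171.034,93.898) → (131.055,94.058) → (92.278,95.133) → (54.704,97.124) → (18.332,100.030)

[5] `<circle>` circle, #ff00ff→engrave S347 F2902: (208.795,104.976) → (208.074,107.665) → (206.106,109.633) → (203.417,110.354) → (200.728,109.633) → (198.760,107.665) → (198.039,104.976) → (198.760,102.287) → (200.728,100.319) → (203.417,99.598) → (206.106,100.319) → (208.074,102.287) → (208.795,104.976) (closed)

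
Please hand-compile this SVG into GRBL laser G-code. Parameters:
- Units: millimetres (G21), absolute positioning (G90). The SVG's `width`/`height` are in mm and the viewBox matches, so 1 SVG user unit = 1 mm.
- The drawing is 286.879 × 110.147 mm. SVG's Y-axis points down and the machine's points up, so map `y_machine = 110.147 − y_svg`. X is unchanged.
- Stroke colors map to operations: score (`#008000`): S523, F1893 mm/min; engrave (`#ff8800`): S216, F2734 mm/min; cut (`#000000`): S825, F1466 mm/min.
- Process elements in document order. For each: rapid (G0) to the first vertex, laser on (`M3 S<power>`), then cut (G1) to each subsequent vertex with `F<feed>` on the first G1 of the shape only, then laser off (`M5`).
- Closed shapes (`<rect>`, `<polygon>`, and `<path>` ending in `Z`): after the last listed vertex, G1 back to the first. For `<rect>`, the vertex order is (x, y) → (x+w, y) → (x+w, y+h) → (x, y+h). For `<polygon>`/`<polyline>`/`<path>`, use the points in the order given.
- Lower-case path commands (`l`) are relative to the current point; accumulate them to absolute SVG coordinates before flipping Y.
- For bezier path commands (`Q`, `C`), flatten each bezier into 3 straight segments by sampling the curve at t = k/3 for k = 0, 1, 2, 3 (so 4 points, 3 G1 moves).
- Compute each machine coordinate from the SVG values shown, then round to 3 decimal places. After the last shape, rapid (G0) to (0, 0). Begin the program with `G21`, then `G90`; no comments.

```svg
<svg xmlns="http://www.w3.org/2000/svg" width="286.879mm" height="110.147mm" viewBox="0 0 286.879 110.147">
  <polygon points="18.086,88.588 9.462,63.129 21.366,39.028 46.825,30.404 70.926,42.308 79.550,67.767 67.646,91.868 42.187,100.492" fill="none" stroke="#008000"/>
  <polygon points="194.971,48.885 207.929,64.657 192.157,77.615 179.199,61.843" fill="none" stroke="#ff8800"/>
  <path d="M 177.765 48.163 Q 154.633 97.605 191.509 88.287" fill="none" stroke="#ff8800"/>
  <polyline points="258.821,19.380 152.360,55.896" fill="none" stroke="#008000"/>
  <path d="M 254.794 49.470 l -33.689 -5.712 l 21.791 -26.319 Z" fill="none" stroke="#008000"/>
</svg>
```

1 u = 1 mm; y_m = 110.147 − y.

[1] `<polygon>` regular polygon, #008000→score S523 F1893: (18.086,21.559) → (9.462,47.018) → (21.366,71.119) → (46.825,79.743) → (70.926,67.839) → (79.550,42.380) → (67.646,18.279) → (42.187,9.655) → (18.086,21.559) (closed)

[2] `<polygon>` regular polygon, #ff8800→engrave S216 F2734: (194.971,61.262) → (207.929,45.490) → (192.157,32.532) → (179.199,48.304) → (194.971,61.262) (closed)

[3] `<path>` quadratic bezier, #ff8800→engrave S216 F2734: (177.765,61.984) → (169.011,35.552) → (173.593,22.177) → (191.509,21.860)

[4] `<polyline>` line segment, #008000→score S523 F1893: (258.821,90.767) → (152.360,54.251)

[5] `<path>` regular polygon, #008000→score S523 F1893: (254.794,60.677) → (221.105,66.389) → (242.896,92.708) → (254.794,60.677) (closed)

G21
G90
G0 X18.086 Y21.559
M3 S523
G1 X9.462 Y47.018 F1893
G1 X21.366 Y71.119
G1 X46.825 Y79.743
G1 X70.926 Y67.839
G1 X79.550 Y42.380
G1 X67.646 Y18.279
G1 X42.187 Y9.655
G1 X18.086 Y21.559
M5
G0 X194.971 Y61.262
M3 S216
G1 X207.929 Y45.490 F2734
G1 X192.157 Y32.532
G1 X179.199 Y48.304
G1 X194.971 Y61.262
M5
G0 X177.765 Y61.984
M3 S216
G1 X169.011 Y35.552 F2734
G1 X173.593 Y22.177
G1 X191.509 Y21.860
M5
G0 X258.821 Y90.767
M3 S523
G1 X152.360 Y54.251 F1893
M5
G0 X254.794 Y60.677
M3 S523
G1 X221.105 Y66.389 F1893
G1 X242.896 Y92.708
G1 X254.794 Y60.677
M5
G0 X0.000 Y0.000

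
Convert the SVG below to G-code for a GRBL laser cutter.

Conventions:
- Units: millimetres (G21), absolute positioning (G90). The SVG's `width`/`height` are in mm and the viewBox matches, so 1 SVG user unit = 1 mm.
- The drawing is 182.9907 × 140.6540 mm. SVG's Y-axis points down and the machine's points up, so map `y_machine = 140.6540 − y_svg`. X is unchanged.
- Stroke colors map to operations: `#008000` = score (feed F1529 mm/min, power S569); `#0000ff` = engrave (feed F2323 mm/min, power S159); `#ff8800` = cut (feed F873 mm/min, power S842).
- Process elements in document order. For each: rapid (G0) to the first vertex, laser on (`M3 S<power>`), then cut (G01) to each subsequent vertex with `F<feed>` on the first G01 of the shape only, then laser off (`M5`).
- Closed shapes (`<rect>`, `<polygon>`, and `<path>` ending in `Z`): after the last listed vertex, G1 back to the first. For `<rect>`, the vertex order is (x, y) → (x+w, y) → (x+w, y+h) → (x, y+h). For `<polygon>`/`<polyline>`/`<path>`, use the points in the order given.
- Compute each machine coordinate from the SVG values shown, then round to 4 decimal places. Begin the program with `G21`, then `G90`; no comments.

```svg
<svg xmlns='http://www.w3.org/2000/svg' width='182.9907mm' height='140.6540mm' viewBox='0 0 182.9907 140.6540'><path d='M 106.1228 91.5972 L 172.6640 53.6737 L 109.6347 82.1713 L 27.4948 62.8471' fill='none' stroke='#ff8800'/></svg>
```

Since the viewBox matches the mm dimensions, user units are millimetres directly. The only transform is the Y-flip y_m = 140.6540 − y_svg.

Shape 1 is a open polyline drawn with `<path>`. Its stroke #ff8800 means cut at S842, F873. After flipping Y the toolpath is (106.1228,49.0568) → (172.6640,86.9803) → (109.6347,58.4827) → (27.4948,77.8069).

G21
G90
G0 X106.1228 Y49.0568
M3 S842
G01 X172.6640 Y86.9803 F873
G01 X109.6347 Y58.4827
G01 X27.4948 Y77.8069
M5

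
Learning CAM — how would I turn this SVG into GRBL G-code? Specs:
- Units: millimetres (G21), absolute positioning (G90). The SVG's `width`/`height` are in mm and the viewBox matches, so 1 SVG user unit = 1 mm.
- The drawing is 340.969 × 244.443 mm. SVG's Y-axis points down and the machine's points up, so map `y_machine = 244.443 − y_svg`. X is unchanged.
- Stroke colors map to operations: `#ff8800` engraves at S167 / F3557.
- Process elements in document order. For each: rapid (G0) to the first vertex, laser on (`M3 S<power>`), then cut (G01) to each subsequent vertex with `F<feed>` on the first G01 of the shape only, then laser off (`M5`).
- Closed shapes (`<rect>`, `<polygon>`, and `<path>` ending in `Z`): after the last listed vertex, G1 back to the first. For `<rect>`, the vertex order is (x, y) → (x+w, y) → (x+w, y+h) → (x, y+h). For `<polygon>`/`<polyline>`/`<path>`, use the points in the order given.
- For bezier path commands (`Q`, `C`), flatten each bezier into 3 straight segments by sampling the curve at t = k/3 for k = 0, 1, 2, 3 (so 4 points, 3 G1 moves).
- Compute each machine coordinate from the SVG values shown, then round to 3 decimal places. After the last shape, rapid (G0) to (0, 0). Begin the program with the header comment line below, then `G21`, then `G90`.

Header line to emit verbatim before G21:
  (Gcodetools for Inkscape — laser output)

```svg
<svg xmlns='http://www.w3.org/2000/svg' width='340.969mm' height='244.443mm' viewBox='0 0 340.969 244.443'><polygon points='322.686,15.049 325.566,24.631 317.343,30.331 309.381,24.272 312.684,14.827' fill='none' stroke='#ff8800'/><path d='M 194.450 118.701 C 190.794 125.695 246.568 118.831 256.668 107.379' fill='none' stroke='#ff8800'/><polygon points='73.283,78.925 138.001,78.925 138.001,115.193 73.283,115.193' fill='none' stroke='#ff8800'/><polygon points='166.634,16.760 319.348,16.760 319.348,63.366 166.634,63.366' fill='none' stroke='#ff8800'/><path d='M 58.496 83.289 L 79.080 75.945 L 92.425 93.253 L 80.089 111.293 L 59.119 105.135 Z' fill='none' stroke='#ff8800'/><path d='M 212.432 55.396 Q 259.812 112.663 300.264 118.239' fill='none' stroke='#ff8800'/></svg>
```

1 u = 1 mm; y_m = 244.443 − y.

[1] `<polygon>` regular polygon, #ff8800→engrave S167 F3557: (322.686,229.394) → (325.566,219.812) → (317.343,214.112) → (309.381,220.171) → (312.684,229.616) → (322.686,229.394) (closed)

[2] `<path>` cubic bezier, #ff8800→engrave S167 F3557: (194.450,125.742) → (206.711,123.024) → (235.236,127.485) → (256.668,137.064)

[3] `<polygon>` rectangle, #ff8800→engrave S167 F3557: (73.283,165.518) → (138.001,165.518) → (138.001,129.250) → (73.283,129.250) → (73.283,165.518) (closed)

[4] `<polygon>` rectangle, #ff8800→engrave S167 F3557: (166.634,227.683) → (319.348,227.683) → (319.348,181.077) → (166.634,181.077) → (166.634,227.683) (closed)

[5] `<path>` regular polygon, #ff8800→engrave S167 F3557: (58.496,161.154) → (79.080,168.498) → (92.425,151.190) → (80.089,133.150) → (59.119,139.308) → (58.496,161.154) (closed)

[6] `<path>` quadratic bezier, #ff8800→engrave S167 F3557: (212.432,189.047) → (243.249,156.612) → (272.526,135.665) → (300.264,126.204)

(Gcodetools for Inkscape — laser output)
G21
G90
G0 X322.686 Y229.394
M3 S167
G01 X325.566 Y219.812 F3557
G01 X317.343 Y214.112
G01 X309.381 Y220.171
G01 X312.684 Y229.616
G01 X322.686 Y229.394
M5
G0 X194.450 Y125.742
M3 S167
G01 X206.711 Y123.024 F3557
G01 X235.236 Y127.485
G01 X256.668 Y137.064
M5
G0 X73.283 Y165.518
M3 S167
G01 X138.001 Y165.518 F3557
G01 X138.001 Y129.250
G01 X73.283 Y129.250
G01 X73.283 Y165.518
M5
G0 X166.634 Y227.683
M3 S167
G01 X319.348 Y227.683 F3557
G01 X319.348 Y181.077
G01 X166.634 Y181.077
G01 X166.634 Y227.683
M5
G0 X58.496 Y161.154
M3 S167
G01 X79.080 Y168.498 F3557
G01 X92.425 Y151.190
G01 X80.089 Y133.150
G01 X59.119 Y139.308
G01 X58.496 Y161.154
M5
G0 X212.432 Y189.047
M3 S167
G01 X243.249 Y156.612 F3557
G01 X272.526 Y135.665
G01 X300.264 Y126.204
M5
G0 X0.000 Y0.000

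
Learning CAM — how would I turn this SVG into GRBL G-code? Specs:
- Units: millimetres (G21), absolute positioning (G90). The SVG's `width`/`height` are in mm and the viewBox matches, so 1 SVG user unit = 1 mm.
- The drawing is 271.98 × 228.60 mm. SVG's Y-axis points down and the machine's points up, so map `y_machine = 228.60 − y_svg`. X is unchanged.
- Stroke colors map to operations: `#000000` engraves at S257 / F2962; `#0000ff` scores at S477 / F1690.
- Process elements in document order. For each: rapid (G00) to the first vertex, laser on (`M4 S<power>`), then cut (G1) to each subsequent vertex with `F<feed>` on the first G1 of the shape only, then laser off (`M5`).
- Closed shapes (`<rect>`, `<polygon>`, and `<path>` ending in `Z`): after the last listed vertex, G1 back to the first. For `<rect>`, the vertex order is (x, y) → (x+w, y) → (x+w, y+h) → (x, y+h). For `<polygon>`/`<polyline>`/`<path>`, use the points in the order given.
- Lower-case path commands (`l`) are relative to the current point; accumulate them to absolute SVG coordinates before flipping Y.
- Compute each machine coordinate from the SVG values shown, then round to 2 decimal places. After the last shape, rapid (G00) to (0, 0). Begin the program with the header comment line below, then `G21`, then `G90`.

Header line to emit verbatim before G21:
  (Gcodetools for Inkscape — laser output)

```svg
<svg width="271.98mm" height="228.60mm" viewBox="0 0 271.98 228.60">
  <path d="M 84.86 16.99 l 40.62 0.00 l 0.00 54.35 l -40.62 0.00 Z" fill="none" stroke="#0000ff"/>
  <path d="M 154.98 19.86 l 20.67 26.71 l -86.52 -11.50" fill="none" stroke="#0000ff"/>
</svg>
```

1 u = 1 mm; y_m = 228.60 − y.

[1] `<path>` rectangle, #0000ff→score S477 F1690: (84.86,211.61) → (125.48,211.61) → (125.48,157.26) → (84.86,157.26) → (84.86,211.61) (closed)

[2] `<path>` open polyline, #0000ff→score S477 F1690: (154.98,208.74) → (175.65,182.03) → (89.13,193.53)

(Gcodetools for Inkscape — laser output)
G21
G90
G00 X84.86 Y211.61
M4 S477
G1 X125.48 Y211.61 F1690
G1 X125.48 Y157.26
G1 X84.86 Y157.26
G1 X84.86 Y211.61
M5
G00 X154.98 Y208.74
M4 S477
G1 X175.65 Y182.03 F1690
G1 X89.13 Y193.53
M5
G00 X0.00 Y0.00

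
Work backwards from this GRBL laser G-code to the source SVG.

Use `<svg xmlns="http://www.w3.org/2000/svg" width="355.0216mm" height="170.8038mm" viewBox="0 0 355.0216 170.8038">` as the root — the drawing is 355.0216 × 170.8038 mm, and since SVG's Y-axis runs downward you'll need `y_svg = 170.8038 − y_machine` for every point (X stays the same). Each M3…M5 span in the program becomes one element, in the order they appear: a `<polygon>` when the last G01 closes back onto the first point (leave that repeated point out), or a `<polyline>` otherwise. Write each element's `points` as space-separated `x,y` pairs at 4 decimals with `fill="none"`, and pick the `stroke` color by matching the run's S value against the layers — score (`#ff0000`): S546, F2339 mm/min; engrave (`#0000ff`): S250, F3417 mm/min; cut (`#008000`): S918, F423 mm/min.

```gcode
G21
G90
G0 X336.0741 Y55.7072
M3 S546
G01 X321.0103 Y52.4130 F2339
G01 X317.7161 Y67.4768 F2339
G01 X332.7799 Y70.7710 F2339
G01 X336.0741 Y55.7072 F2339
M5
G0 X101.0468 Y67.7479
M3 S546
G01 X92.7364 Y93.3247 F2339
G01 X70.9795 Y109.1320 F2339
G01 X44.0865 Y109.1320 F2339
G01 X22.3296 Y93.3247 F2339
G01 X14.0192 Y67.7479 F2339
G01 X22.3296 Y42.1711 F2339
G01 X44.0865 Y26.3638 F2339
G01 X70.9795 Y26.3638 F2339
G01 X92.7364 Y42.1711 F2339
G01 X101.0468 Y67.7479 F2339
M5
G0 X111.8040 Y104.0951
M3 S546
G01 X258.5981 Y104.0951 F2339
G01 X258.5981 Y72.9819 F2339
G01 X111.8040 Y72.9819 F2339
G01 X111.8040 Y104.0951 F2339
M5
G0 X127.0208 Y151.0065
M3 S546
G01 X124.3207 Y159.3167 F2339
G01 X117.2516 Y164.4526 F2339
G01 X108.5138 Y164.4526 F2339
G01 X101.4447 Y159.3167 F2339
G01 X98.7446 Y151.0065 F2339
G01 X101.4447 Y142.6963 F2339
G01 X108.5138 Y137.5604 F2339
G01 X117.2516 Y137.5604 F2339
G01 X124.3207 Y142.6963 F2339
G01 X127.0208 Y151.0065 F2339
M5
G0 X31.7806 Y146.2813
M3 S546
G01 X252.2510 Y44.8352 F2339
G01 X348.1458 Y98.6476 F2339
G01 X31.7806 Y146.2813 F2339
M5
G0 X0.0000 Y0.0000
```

<svg xmlns="http://www.w3.org/2000/svg" width="355.0216mm" height="170.8038mm" viewBox="0 0 355.0216 170.8038">
  <polygon points="336.0741,115.0966 321.0103,118.3908 317.7161,103.3270 332.7799,100.0328" fill="none" stroke="#ff0000"/>
  <polygon points="101.0468,103.0559 92.7364,77.4791 70.9795,61.6718 44.0865,61.6718 22.3296,77.4791 14.0192,103.0559 22.3296,128.6327 44.0865,144.4400 70.9795,144.4400 92.7364,128.6327" fill="none" stroke="#ff0000"/>
  <polygon points="111.8040,66.7087 258.5981,66.7087 258.5981,97.8219 111.8040,97.8219" fill="none" stroke="#ff0000"/>
  <polygon points="127.0208,19.7973 124.3207,11.4871 117.2516,6.3512 108.5138,6.3512 101.4447,11.4871 98.7446,19.7973 101.4447,28.1075 108.5138,33.2434 117.2516,33.2434 124.3207,28.1075" fill="none" stroke="#ff0000"/>
  <polygon points="31.7806,24.5225 252.2510,125.9686 348.1458,72.1562" fill="none" stroke="#ff0000"/>
</svg>

Each laser-on run becomes one SVG element. Flip Y back into SVG space with y_svg = 170.8038 − y_machine. Every run uses S546, so all elements get stroke `#ff0000` (score).

Run 1: The run returns to its start, so emit a `<polygon>` with points (Y-flipped): 336.0741,115.0966 321.0103,118.3908 317.7161,103.3270 332.7799,100.0328.

Run 2: The run returns to its start, so emit a `<polygon>` with points (Y-flipped): 101.0468,103.0559 92.7364,77.4791 70.9795,61.6718 44.0865,61.6718 22.3296,77.4791 14.0192,103.0559 22.3296,128.6327 44.0865,144.4400 70.9795,144.4400 92.7364,128.6327.

Run 3: The run returns to its start, so emit a `<polygon>` with points (Y-flipped): 111.8040,66.7087 258.5981,66.7087 258.5981,97.8219 111.8040,97.8219.

Run 4: The run returns to its start, so emit a `<polygon>` with points (Y-flipped): 127.0208,19.7973 124.3207,11.4871 117.2516,6.3512 108.5138,6.3512 101.4447,11.4871 98.7446,19.7973 101.4447,28.1075 108.5138,33.2434 117.2516,33.2434 124.3207,28.1075.

Run 5: The run returns to its start, so emit a `<polygon>` with points (Y-flipped): 31.7806,24.5225 252.2510,125.9686 348.1458,72.1562.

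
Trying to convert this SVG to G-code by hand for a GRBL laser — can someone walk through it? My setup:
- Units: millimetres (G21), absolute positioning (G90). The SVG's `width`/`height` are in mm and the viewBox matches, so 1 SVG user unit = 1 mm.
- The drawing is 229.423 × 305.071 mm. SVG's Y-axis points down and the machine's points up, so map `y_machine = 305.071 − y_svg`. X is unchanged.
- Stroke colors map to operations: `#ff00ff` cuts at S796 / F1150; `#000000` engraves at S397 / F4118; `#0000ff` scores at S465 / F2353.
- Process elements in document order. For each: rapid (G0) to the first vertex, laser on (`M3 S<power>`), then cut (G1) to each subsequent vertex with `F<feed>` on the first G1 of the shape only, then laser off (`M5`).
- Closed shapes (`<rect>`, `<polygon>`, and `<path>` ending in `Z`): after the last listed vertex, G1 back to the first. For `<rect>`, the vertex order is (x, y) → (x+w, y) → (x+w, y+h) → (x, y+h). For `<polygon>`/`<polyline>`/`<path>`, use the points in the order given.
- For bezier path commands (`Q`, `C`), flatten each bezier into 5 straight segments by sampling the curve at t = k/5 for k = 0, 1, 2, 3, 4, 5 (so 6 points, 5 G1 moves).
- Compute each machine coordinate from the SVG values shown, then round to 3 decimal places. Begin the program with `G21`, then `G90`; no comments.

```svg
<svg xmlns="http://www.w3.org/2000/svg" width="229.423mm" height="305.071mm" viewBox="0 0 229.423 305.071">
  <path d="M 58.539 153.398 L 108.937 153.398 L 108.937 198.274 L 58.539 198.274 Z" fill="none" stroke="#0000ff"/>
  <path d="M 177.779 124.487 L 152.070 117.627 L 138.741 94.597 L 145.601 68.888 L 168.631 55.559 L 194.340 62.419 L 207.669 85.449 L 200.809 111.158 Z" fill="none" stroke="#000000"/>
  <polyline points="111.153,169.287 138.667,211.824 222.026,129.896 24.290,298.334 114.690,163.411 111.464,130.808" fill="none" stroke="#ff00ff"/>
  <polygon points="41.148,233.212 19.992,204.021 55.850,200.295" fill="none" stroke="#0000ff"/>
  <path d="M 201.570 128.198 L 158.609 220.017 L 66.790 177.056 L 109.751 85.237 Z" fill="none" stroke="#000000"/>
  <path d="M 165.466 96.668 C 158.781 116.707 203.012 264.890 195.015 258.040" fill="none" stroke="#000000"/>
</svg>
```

G21
G90
G0 X58.539 Y151.673
M3 S465
G1 X108.937 Y151.673 F2353
G1 X108.937 Y106.797
G1 X58.539 Y106.797
G1 X58.539 Y151.673
M5
G0 X177.779 Y180.584
M3 S397
G1 X152.070 Y187.444 F4118
G1 X138.741 Y210.474
G1 X145.601 Y236.183
G1 X168.631 Y249.512
G1 X194.340 Y242.652
G1 X207.669 Y219.622
G1 X200.809 Y193.913
G1 X177.779 Y180.584
M5
G0 X111.153 Y135.784
M3 S796
G1 X138.667 Y93.247 F1150
G1 X222.026 Y175.175
G1 X24.290 Y6.737
G1 X114.690 Y141.660
G1 X111.464 Y174.263
M5
G0 X41.148 Y71.859
M3 S465
G1 X19.992 Y101.050 F2353
G1 X55.850 Y104.776
G1 X41.148 Y71.859
M5
G0 X201.570 Y176.873
M3 S397
G1 X158.609 Y85.054 F4118
G1 X66.790 Y128.015
G1 X109.751 Y219.834
G1 X201.570 Y176.873
M5
G0 X165.466 Y208.403
M3 S397
G1 X166.740 Y183.268 F4118
G1 X175.282 Y140.970
G1 X186.143 Y95.104
G1 X194.371 Y59.260
G1 X195.015 Y47.031
M5

viewBox `0 0 229.423 305.071` with mm width/height → 1 unit = 1 mm. Flip: y_m = 305.071 − y_svg.

**Shape 1** — `<path>` rectangle, stroke `#0000ff` → score (S465, F2353). Machine vertices: (58.539,151.673) → (108.937,151.673) → (108.937,106.797) → (58.539,106.797) → (58.539,151.673). Closed: final G1 returns to the first vertex.

**Shape 2** — `<path>` regular polygon, stroke `#000000` → engrave (S397, F4118). Machine vertices: (177.779,180.584) → (152.070,187.444) → (138.741,210.474) → (145.601,236.183) → (168.631,249.512) → (194.340,242.652) → (207.669,219.622) → (200.809,193.913) → (177.779,180.584). Closed: final G1 returns to the first vertex.

**Shape 3** — `<polyline>` open polyline, stroke `#ff00ff` → cut (S796, F1150). Machine vertices: (111.153,135.784) → (138.667,93.247) → (222.026,175.175) → (24.290,6.737) → (114.690,141.660) → (111.464,174.263). Open path.

**Shape 4** — `<polygon>` regular polygon, stroke `#0000ff` → score (S465, F2353). Machine vertices: (41.148,71.859) → (19.992,101.050) → (55.850,104.776) → (41.148,71.859). Closed: final G1 returns to the first vertex.

**Shape 5** — `<path>` regular polygon, stroke `#000000` → engrave (S397, F4118). Machine vertices: (201.570,176.873) → (158.609,85.054) → (66.790,128.015) → (109.751,219.834) → (201.570,176.873). Closed: final G1 returns to the first vertex.

**Shape 6** — `<path>` cubic bezier, stroke `#000000` → engrave (S397, F4118). Control points (SVG): P0=(165.466,96.668), P1=(158.781,116.707), P2=(203.012,264.890), P3=(195.015,258.040); sampled at t=k/5. Machine vertices: (165.466,208.403) → (166.740,183.268) → (175.282,140.970) → (186.143,95.104) → (194.371,59.260) → (195.015,47.031). Open path.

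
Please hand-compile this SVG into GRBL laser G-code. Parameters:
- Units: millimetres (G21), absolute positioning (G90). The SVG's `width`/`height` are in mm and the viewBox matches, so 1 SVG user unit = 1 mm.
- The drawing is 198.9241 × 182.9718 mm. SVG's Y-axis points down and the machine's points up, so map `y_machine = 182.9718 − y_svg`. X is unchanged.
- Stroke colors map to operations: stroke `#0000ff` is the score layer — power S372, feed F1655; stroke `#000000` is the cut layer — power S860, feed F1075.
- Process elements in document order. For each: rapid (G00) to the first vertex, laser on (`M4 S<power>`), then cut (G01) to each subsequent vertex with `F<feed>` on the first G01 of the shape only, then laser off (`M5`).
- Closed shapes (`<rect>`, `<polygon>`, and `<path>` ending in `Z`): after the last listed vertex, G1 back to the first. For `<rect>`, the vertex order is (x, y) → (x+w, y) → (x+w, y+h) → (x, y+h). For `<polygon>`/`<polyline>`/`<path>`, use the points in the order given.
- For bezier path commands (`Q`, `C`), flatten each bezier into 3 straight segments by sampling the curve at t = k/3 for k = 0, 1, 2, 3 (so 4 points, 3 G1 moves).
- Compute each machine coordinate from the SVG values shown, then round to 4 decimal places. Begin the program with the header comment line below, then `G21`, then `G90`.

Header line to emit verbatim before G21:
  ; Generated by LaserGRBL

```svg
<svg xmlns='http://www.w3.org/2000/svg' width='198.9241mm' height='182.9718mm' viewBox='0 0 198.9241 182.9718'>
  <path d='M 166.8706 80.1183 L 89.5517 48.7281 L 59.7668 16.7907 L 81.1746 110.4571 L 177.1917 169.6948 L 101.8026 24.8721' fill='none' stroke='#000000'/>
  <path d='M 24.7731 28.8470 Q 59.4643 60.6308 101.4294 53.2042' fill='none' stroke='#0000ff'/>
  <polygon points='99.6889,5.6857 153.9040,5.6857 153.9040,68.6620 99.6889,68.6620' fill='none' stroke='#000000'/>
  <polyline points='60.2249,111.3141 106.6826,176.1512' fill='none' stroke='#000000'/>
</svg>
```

Since the viewBox matches the mm dimensions, user units are millimetres directly. The only transform is the Y-flip y_m = 182.9718 − y_svg.

Shape 1 is a open polyline drawn with `<path>`. Its stroke #000000 means cut at S860, F1075. After flipping Y the toolpath is (166.8706,102.8535) → (89.5517,134.2437) → (59.7668,166.1811) → (81.1746,72.5147) → (177.1917,13.2770) → (101.8026,158.0997).

Shape 2 is a quadratic bezier drawn with `<path>`. Its stroke #0000ff means score at S372, F1655. After flipping Y the toolpath is (24.7731,154.1248) → (48.7088,137.2923) → (74.2609,129.1732) → (101.4294,129.7676).

Shape 3 is a rectangle drawn with `<polygon>`. Its stroke #000000 means cut at S860, F1075. After flipping Y the toolpath is (99.6889,177.2861) → (153.9040,177.2861) → (153.9040,114.3098) → (99.6889,114.3098) → (99.6889,177.2861), returning to the start.

Shape 4 is a line segment drawn with `<polyline>`. Its stroke #000000 means cut at S860, F1075. After flipping Y the toolpath is (60.2249,71.6577) → (106.6826,6.8206).

; Generated by LaserGRBL
G21
G90
G00 X166.8706 Y102.8535
M4 S860
G01 X89.5517 Y134.2437 F1075
G01 X59.7668 Y166.1811
G01 X81.1746 Y72.5147
G01 X177.1917 Y13.2770
G01 X101.8026 Y158.0997
M5
G00 X24.7731 Y154.1248
M4 S372
G01 X48.7088 Y137.2923 F1655
G01 X74.2609 Y129.1732
G01 X101.4294 Y129.7676
M5
G00 X99.6889 Y177.2861
M4 S860
G01 X153.9040 Y177.2861 F1075
G01 X153.9040 Y114.3098
G01 X99.6889 Y114.3098
G01 X99.6889 Y177.2861
M5
G00 X60.2249 Y71.6577
M4 S860
G01 X106.6826 Y6.8206 F1075
M5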